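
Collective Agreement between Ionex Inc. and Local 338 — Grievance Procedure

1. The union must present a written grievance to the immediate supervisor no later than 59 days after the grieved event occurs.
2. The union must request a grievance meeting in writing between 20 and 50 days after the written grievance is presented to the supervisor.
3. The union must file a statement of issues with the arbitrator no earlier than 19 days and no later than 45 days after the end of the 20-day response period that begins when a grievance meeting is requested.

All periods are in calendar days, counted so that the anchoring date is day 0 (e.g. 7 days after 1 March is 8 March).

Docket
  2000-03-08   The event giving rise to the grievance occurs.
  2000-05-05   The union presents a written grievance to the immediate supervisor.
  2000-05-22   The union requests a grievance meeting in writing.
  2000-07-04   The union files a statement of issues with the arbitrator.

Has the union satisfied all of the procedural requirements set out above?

No

Step 1 — counting 59 days from 2000-03-08 (when the grieved event occurs) gives a deadline of 2000-05-06; done 2000-05-05 — timely.
Step 2 — 20 and 50 days from 2000-05-05 (when the written grievance is presented to the supervisor) are 2000-05-25 and 2000-06-24 respectively; done 2000-05-22 — 3 days before the window opened.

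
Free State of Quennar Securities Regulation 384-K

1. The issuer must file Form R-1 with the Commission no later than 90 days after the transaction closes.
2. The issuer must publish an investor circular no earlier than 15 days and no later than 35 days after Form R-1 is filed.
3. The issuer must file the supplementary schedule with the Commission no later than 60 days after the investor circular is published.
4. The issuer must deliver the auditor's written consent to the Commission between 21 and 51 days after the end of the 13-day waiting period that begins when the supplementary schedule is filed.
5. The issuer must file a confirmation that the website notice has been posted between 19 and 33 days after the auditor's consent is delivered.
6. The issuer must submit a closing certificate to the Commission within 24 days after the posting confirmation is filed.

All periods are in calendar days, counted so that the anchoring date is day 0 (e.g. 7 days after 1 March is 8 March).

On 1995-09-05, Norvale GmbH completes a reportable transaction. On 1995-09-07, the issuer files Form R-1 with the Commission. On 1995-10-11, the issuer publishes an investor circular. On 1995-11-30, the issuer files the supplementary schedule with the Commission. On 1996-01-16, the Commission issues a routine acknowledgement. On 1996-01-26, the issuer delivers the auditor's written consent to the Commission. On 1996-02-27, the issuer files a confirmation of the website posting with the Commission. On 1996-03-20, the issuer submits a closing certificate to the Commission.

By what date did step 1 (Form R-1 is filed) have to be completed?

1995-12-04

Step 1 runs from 1995-09-05, when the transaction closes. 90 days after 1995-09-05 is 1995-12-04.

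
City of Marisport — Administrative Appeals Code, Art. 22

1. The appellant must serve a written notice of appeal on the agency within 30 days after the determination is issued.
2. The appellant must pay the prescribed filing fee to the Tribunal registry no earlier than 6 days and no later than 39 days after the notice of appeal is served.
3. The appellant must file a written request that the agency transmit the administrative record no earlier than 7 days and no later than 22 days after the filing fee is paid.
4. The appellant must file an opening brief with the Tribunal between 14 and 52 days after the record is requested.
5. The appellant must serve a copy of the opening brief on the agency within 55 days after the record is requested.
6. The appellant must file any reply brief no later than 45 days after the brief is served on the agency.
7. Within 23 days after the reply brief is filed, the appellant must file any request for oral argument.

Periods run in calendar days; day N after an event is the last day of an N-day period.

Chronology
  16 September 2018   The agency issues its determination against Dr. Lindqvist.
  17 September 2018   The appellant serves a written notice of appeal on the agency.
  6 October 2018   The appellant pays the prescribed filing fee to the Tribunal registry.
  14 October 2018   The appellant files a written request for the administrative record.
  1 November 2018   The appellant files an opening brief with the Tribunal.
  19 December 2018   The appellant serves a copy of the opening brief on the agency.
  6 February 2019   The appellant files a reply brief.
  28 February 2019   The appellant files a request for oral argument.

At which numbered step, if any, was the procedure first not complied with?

Step 5

(1) due by 16 September 2018 + 30 days = 16 October 2018; completed 17 September 2018, before the deadline.
(2) the permitted window runs from 17 September 2018 + 6 = 23 September 2018 to 17 September 2018 + 39 = 26 October 2018; done 6 October 2018, which is between those dates.
(3) the permitted window runs from 6 October 2018 + 7 = 13 October 2018 to 6 October 2018 + 22 = 28 October 2018; done 14 October 2018 — within the window.
(4) the permitted window runs from 14 October 2018 + 14 = 28 October 2018 to 14 October 2018 + 52 = 5 December 2018; done 1 November 2018 — within the window.
(5) due by 14 October 2018 + 55 days = 8 December 2018; done 19 December 2018 — 11 days late.
No need to go further; step 5 was not satisfied.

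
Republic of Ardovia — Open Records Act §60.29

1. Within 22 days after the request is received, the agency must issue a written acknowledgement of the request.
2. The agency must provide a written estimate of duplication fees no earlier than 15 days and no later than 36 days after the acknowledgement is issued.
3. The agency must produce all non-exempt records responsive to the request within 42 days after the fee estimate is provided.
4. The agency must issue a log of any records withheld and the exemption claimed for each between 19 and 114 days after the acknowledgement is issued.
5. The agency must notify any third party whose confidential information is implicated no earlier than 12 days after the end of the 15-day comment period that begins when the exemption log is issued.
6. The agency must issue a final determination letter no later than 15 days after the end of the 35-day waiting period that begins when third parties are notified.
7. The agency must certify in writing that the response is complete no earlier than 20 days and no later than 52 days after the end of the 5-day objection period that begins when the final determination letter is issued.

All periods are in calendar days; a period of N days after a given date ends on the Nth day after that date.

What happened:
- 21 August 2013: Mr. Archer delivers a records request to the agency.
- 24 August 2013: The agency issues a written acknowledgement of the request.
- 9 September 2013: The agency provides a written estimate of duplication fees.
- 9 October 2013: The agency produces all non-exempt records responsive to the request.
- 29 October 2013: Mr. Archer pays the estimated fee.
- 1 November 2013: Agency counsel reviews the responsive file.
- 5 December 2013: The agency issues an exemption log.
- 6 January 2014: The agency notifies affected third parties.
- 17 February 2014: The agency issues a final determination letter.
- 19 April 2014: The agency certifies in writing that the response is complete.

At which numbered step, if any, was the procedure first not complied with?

Step 1 — counting 22 days from 21 August 2013 (when the request is received) gives a deadline of 12 September 2013; completed 24 August 2013, before the deadline.
Step 2 — 15 and 36 days from 24 August 2013 (when the acknowledgement is issued) are 8 September 2013 and 29 September 2013 respectively; 9 September 2013 falls inside that range.
Step 3 — counting 42 days from 9 September 2013 (when the fee estimate is provided) gives a deadline of 21 October 2013; 9 October 2013 is within that limit.
Step 4 — 19 and 114 days from 24 August 2013 (when the acknowledgement is issued) are 12 September 2013 and 16 December 2013 respectively; done 5 December 2013, which is between those dates.
Step 5 — must wait 12 days from 20 December 2013 (end of the 15-day comment period, which began when the exemption log is issued on 5 December 2013), so not before 1 January 2014; done 6 January 2014, after the minimum wait.
Step 6 — counting 15 days from 10 February 2014 (end of the 35-day waiting period, which began when third parties are notified on 6 January 2014) gives a deadline of 25 February 2014; completed 17 February 2014, before the deadline.
Step 7 — 20 and 52 days from 22 February 2014 (end of the 5-day objection period, which began when the final determination letter is issued on 17 February 2014) are 14 March 2014 and 15 April 2014 respectively; 19 April 2014 is 4 days past the end of the window.
Later steps need not be reached.

Step 7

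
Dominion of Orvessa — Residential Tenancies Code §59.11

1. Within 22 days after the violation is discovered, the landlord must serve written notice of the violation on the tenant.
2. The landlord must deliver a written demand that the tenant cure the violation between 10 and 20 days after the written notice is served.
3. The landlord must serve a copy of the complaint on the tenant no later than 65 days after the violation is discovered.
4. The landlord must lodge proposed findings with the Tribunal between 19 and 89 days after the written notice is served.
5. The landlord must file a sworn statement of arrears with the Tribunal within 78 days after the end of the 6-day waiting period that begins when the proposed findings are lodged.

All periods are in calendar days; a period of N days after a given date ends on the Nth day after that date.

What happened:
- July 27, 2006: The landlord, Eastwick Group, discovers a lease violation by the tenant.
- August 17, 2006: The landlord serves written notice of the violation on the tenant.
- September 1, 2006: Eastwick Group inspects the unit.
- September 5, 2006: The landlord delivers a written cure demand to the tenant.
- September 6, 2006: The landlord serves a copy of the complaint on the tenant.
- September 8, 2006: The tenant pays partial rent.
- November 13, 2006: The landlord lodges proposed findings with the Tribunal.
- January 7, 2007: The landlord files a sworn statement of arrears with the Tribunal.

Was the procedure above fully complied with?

Yes

Step 1 — counting 22 days from July 27, 2006 (when the violation is discovered) gives a deadline of August 18, 2006; done August 17, 2006 — timely.
Step 2 — 10 and 20 days from August 17, 2006 (when the written notice is served) are August 27, 2006 and September 6, 2006 respectively; done September 5, 2006, which is between those dates.
Step 3 — counting 65 days from July 27, 2006 (when the violation is discovered) gives a deadline of September 30, 2006; done September 6, 2006 — timely.
Step 4 — 19 and 89 days from August 17, 2006 (when the written notice is served) are September 5, 2006 and November 14, 2006 respectively; done November 13, 2006 — within the window.
Step 5 — counting 78 days from November 19, 2006 (end of the 6-day waiting period, which began when the proposed findings are lodged on November 13, 2006) gives a deadline of February 5, 2007; January 7, 2007 is within that limit.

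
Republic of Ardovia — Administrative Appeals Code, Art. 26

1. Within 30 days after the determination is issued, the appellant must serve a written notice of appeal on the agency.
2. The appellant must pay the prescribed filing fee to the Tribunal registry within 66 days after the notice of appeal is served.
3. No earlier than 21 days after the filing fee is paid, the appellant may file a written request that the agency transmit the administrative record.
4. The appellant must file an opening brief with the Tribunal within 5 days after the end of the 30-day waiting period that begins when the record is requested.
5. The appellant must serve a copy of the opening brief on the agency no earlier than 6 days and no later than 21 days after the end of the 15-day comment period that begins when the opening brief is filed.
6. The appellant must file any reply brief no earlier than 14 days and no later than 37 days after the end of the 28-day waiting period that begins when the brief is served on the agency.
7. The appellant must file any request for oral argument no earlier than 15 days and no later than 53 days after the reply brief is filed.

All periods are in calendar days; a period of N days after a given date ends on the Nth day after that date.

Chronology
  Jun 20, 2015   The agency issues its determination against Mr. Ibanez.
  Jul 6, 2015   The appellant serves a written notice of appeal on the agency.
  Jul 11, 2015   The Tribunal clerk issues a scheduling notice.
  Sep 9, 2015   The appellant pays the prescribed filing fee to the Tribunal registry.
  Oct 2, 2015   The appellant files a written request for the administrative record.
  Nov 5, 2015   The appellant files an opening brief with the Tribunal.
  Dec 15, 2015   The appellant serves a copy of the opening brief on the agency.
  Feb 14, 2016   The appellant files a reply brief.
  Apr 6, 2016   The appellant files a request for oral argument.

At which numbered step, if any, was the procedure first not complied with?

Step 5

Step 1: 30 days after Jun 20, 2015 (when the determination is issued) is Jul 20, 2015; Jul 6, 2015 is within that limit.
Step 2: 66 days after Jul 6, 2015 (when the notice of appeal is served) is Sep 10, 2015; completed Sep 9, 2015, before the deadline.
Step 3: the earliest permitted date is 21 days after Sep 9, 2015 (when the filing fee is paid), i.e. Sep 30, 2015; done Oct 2, 2015 — permitted.
Step 4: 5 days after Nov 1, 2015 (end of the 30-day waiting period, which began when the record is requested on Oct 2, 2015) is Nov 6, 2015; done Nov 5, 2015 — timely.
Step 5: the window is 6–21 days after Nov 20, 2015 (end of the 15-day comment period, which began when the opening brief is filed on Nov 5, 2015), so Nov 26, 2015 through Dec 11, 2015; Dec 15, 2015 is 4 days past the end of the window.
No need to go further; step 5 was not satisfied.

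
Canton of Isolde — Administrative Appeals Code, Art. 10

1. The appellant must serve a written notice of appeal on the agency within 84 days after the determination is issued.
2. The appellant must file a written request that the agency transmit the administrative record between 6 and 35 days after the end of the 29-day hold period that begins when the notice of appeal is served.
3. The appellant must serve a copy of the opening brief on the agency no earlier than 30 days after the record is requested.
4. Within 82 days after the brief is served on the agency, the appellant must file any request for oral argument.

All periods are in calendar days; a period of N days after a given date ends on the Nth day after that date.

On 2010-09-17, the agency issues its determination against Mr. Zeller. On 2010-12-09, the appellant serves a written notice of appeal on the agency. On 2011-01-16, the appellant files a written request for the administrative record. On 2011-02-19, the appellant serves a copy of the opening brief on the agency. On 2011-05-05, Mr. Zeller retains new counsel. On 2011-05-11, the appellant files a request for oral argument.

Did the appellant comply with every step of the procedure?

Yes

Step 1 — counting 84 days from 2010-09-17 (when the determination is issued) gives a deadline of 2010-12-10; 2010-12-09 is within that limit.
Step 2 — 6 and 35 days from 2011-01-07 (end of the 29-day hold period, which began when the notice of appeal is served on 2010-12-09) are 2011-01-13 and 2011-02-11 respectively; done 2011-01-16, which is between those dates.
Step 3 — must wait 30 days from 2011-01-16 (when the record is requested), so not before 2011-02-15; done 2011-02-19 — permitted.
Step 4 — counting 82 days from 2011-02-19 (when the brief is served on the agency) gives a deadline of 2011-05-12; completed 2011-05-11, before the deadline.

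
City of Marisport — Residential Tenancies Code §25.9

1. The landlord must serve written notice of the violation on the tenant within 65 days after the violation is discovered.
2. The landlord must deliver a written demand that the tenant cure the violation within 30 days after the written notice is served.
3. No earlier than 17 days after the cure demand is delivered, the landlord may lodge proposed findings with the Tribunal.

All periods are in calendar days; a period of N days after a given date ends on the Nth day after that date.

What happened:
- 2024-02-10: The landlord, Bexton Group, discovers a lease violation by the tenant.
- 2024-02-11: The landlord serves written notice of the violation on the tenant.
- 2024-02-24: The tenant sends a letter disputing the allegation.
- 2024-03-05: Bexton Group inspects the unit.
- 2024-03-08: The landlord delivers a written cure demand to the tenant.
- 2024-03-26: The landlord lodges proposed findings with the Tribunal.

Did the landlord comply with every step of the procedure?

Yes

Step 1 — counting 65 days from 2024-02-10 (when the violation is discovered) gives a deadline of 2024-04-15; completed 2024-02-11, before the deadline.
Step 2 — counting 30 days from 2024-02-11 (when the written notice is served) gives a deadline of 2024-03-12; 2024-03-08 is within that limit.
Step 3 — must wait 17 days from 2024-03-08 (when the cure demand is delivered), so not before 2024-03-25; done 2024-03-26 — permitted.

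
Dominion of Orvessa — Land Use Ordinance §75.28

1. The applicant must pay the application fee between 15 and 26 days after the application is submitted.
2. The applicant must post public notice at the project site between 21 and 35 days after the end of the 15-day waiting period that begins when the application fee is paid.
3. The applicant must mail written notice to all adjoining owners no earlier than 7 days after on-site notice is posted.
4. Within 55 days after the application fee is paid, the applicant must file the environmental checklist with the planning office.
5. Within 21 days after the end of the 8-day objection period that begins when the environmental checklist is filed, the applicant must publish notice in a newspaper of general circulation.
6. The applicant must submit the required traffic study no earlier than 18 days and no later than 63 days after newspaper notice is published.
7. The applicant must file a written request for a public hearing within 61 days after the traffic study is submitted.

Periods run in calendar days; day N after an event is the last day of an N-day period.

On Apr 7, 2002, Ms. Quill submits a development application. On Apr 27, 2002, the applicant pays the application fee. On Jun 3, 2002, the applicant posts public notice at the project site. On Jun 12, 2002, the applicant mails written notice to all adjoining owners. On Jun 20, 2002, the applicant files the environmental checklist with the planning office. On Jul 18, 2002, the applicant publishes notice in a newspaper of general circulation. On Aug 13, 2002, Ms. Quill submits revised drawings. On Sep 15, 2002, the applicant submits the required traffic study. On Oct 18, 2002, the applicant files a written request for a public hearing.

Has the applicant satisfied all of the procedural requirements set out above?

Yes

Step 1: the window is 15–26 days after Apr 7, 2002 (when the application is submitted), so Apr 22, 2002 through May 3, 2002; done Apr 27, 2002 — within the window.
Step 2: the window is 21–35 days after May 12, 2002 (end of the 15-day waiting period, which began when the application fee is paid on Apr 27, 2002), so Jun 2, 2002 through Jun 16, 2002; done Jun 3, 2002 — within the window.
Step 3: the earliest permitted date is 7 days after Jun 3, 2002 (when on-site notice is posted), i.e. Jun 10, 2002; Jun 12, 2002 is on or after that date.
Step 4: 55 days after Apr 27, 2002 (when the application fee is paid) is Jun 21, 2002; Jun 20, 2002 is within that limit.
Step 5: 21 days after Jun 28, 2002 (end of the 8-day objection period, which began when the environmental checklist is filed on Jun 20, 2002) is Jul 19, 2002; completed Jul 18, 2002, before the deadline.
Step 6: the window is 18–63 days after Jul 18, 2002 (when newspaper notice is published), so Aug 5, 2002 through Sep 19, 2002; done Sep 15, 2002, which is between those dates.
Step 7: 61 days after Sep 15, 2002 (when the traffic study is submitted) is Nov 15, 2002; completed Oct 18, 2002, before the deadline.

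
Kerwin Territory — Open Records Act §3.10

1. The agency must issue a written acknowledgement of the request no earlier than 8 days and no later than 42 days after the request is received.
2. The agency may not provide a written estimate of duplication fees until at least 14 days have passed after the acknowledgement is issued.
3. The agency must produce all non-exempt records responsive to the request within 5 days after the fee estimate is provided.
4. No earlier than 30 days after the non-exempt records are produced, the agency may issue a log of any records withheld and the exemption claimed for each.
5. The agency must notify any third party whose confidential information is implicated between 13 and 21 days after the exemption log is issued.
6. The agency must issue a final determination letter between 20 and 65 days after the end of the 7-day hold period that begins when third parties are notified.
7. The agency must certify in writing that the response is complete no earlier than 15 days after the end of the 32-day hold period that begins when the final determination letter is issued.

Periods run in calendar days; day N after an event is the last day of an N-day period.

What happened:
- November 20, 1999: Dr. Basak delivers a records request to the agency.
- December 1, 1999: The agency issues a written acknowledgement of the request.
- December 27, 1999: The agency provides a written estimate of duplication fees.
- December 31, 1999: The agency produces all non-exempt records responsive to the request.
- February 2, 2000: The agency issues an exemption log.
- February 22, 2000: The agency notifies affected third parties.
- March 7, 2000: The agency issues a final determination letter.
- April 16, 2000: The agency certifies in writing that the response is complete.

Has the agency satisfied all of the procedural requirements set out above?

No

Step 1: the window is 8–42 days after November 20, 1999 (when the request is received), so November 28, 1999 through January 1, 2000; done December 1, 1999, which is between those dates.
Step 2: the earliest permitted date is 14 days after December 1, 1999 (when the acknowledgement is issued), i.e. December 15, 1999; done December 27, 1999 — permitted.
Step 3: 5 days after December 27, 1999 (when the fee estimate is provided) is January 1, 2000; completed December 31, 1999, before the deadline.
Step 4: the earliest permitted date is 30 days after December 31, 1999 (when the non-exempt records are produced), i.e. January 30, 2000; done February 2, 2000, after the minimum wait.
Step 5: the window is 13–21 days after February 2, 2000 (when the exemption log is issued), so February 15, 2000 through February 23, 2000; February 22, 2000 falls inside that range.
Step 6: the window is 20–65 days after February 29, 2000 (end of the 7-day hold period, which began when third parties are notified on February 22, 2000), so March 20, 2000 through May 4, 2000; March 7, 2000 is 13 days too early.
No need to go further; step 6 was not satisfied.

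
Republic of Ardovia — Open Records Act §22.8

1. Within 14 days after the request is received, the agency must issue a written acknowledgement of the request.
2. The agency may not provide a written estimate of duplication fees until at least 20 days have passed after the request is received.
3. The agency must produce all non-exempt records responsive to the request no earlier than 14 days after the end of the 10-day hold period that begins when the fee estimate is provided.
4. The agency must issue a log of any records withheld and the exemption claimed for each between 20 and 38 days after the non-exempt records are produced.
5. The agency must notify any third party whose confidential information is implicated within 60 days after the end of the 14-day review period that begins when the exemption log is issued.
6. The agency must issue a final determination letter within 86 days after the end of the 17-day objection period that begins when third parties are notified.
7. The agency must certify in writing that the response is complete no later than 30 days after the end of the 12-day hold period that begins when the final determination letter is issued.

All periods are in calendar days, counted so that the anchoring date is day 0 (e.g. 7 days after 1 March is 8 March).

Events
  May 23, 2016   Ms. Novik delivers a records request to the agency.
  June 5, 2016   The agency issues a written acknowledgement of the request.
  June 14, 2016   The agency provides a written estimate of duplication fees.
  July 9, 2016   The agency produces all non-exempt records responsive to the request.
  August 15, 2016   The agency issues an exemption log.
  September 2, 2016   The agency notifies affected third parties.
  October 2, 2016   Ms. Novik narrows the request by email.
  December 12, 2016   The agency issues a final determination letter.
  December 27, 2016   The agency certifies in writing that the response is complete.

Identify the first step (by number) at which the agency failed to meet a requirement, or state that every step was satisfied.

None — every step was satisfied

(1) due by May 23, 2016 + 14 days = June 6, 2016; done June 5, 2016 — timely.
(2) permitted from May 23, 2016 + 20 days = June 12, 2016 onward; done June 14, 2016, after the minimum wait.
(3) permitted from June 24, 2016 + 14 days = July 8, 2016 onward; done July 9, 2016, after the minimum wait.
(4) the permitted window runs from July 9, 2016 + 20 = July 29, 2016 to July 9, 2016 + 38 = August 16, 2016; done August 15, 2016 — within the window.
(5) due by August 29, 2016 + 60 days = October 28, 2016; September 2, 2016 is within that limit.
(6) due by September 19, 2016 + 86 days = December 14, 2016; December 12, 2016 is within that limit.
(7) due by December 24, 2016 + 30 days = January 23, 2017; December 27, 2016 is within that limit.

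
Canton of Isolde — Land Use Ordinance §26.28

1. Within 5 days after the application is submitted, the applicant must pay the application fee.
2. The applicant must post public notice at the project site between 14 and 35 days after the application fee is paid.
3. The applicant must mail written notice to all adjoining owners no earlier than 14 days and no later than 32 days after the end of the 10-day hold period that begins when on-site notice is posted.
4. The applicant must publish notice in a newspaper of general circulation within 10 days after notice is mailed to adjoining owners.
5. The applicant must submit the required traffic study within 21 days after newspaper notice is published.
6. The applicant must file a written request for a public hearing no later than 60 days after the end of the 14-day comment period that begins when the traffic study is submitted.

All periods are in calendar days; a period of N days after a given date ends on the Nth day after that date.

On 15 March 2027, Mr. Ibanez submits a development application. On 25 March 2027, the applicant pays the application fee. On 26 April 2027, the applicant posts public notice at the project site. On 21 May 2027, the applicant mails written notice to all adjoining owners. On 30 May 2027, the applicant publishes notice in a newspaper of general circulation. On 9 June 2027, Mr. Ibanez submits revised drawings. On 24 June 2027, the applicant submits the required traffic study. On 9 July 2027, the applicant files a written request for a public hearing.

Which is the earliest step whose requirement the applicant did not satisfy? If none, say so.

Step 1 — counting 5 days from 15 March 2027 (when the application is submitted) gives a deadline of 20 March 2027; not done until 25 March 2027, 5 days after the deadline.
The procedure was therefore not followed at step 1.

Step 1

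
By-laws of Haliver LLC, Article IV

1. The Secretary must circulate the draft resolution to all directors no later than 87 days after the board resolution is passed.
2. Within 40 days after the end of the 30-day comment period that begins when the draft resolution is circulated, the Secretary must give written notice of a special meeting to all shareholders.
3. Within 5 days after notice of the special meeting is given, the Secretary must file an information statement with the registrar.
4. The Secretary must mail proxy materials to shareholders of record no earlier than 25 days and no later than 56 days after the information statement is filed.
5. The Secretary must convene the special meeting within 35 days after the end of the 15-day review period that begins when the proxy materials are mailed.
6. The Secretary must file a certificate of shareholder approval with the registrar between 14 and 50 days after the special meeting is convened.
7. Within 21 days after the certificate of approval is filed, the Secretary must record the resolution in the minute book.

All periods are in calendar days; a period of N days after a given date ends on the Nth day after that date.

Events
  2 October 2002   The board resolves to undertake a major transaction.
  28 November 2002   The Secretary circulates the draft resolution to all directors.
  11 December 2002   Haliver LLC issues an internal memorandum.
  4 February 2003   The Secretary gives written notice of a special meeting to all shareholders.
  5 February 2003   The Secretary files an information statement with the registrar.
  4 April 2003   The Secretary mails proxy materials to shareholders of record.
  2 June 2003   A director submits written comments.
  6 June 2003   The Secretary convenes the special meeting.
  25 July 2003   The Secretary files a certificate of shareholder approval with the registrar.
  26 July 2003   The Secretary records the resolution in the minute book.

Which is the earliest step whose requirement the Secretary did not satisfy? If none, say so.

Step 1: 87 days after 2 October 2002 (when the board resolution is passed) is 28 December 2002; done 28 November 2002 — timely.
Step 2: 40 days after 28 December 2002 (end of the 30-day comment period, which began when the draft resolution is circulated on 28 November 2002) is 6 February 2003; 4 February 2003 is within that limit.
Step 3: 5 days after 4 February 2003 (when notice of the special meeting is given) is 9 February 2003; 5 February 2003 is within that limit.
Step 4: the window is 25–56 days after 5 February 2003 (when the information statement is filed), so 2 March 2003 through 2 April 2003; 4 April 2003 is 2 days past the end of the window.

Step 4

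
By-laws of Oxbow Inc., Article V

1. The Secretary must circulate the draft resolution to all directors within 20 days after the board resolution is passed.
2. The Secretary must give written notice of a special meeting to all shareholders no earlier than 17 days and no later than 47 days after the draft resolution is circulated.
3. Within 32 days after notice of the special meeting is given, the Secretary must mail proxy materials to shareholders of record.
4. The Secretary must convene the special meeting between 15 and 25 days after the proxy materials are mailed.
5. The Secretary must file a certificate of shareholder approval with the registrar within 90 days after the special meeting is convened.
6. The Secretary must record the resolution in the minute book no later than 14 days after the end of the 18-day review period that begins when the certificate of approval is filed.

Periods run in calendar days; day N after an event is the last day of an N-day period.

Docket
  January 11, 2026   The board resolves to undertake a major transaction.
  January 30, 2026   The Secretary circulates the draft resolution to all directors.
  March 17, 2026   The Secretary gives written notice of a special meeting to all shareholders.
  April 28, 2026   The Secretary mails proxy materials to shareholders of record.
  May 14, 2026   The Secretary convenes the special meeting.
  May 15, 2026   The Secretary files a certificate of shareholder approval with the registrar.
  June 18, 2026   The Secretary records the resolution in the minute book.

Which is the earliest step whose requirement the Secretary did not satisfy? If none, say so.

Step 3

Step 1 — counting 20 days from January 11, 2026 (when the board resolution is passed) gives a deadline of January 31, 2026; completed January 30, 2026, before the deadline.
Step 2 — 17 and 47 days from January 30, 2026 (when the draft resolution is circulated) are February 16, 2026 and March 18, 2026 respectively; done March 17, 2026, which is between those dates.
Step 3 — counting 32 days from March 17, 2026 (when notice of the special meeting is given) gives a deadline of April 18, 2026; not done until April 28, 2026, 10 days after the deadline.
No need to go further; step 3 was not satisfied.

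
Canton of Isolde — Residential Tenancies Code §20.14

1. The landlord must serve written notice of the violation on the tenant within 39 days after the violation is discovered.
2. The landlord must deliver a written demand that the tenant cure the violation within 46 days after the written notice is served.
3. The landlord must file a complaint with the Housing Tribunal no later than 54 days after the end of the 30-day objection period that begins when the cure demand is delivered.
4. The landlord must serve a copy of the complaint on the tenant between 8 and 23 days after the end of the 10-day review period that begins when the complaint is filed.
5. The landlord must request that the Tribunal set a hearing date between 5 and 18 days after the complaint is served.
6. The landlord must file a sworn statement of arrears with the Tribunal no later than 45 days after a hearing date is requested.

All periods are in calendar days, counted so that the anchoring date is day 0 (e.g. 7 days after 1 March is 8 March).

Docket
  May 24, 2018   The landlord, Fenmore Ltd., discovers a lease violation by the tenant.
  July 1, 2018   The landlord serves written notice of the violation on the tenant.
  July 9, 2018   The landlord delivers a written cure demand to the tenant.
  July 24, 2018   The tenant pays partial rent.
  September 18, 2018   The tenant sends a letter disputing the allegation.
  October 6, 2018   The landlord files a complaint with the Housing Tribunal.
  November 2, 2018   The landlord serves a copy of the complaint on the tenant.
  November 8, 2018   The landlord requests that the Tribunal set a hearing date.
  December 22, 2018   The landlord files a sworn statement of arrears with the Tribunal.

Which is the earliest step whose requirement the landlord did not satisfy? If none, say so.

Step 1 — counting 39 days from May 24, 2018 (when the violation is discovered) gives a deadline of July 2, 2018; completed July 1, 2018, before the deadline.
Step 2 — counting 46 days from July 1, 2018 (when the written notice is served) gives a deadline of August 16, 2018; completed July 9, 2018, before the deadline.
Step 3 — counting 54 days from August 8, 2018 (end of the 30-day objection period, which began when the cure demand is delivered on July 9, 2018) gives a deadline of October 1, 2018; October 6, 2018 misses that deadline by 5 days.

Step 3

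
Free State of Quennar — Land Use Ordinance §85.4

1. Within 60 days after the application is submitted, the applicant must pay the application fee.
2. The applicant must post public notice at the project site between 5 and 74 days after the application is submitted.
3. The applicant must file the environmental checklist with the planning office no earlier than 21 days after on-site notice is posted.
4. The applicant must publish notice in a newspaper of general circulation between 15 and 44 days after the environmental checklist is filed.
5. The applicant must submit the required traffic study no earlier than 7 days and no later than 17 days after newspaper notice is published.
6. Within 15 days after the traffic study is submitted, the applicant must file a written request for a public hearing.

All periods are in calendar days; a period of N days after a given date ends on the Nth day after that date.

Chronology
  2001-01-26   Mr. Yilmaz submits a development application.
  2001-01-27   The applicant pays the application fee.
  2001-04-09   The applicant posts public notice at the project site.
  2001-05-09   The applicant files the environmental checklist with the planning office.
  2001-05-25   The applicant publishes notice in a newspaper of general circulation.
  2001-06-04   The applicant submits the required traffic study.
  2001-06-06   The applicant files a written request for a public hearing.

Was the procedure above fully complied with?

Yes

(1) due by 2001-01-26 + 60 days = 2001-03-27; done 2001-01-27 — timely.
(2) the permitted window runs from 2001-01-26 + 5 = 2001-01-31 to 2001-01-26 + 74 = 2001-04-10; done 2001-04-09, which is between those dates.
(3) permitted from 2001-04-09 + 21 days = 2001-04-30 onward; 2001-05-09 is on or after that date.
(4) the permitted window runs from 2001-05-09 + 15 = 2001-05-24 to 2001-05-09 + 44 = 2001-06-22; done 2001-05-25, which is between those dates.
(5) the permitted window runs from 2001-05-25 + 7 = 2001-06-01 to 2001-05-25 + 17 = 2001-06-11; done 2001-06-04, which is between those dates.
(6) due by 2001-06-04 + 15 days = 2001-06-19; 2001-06-06 is within that limit.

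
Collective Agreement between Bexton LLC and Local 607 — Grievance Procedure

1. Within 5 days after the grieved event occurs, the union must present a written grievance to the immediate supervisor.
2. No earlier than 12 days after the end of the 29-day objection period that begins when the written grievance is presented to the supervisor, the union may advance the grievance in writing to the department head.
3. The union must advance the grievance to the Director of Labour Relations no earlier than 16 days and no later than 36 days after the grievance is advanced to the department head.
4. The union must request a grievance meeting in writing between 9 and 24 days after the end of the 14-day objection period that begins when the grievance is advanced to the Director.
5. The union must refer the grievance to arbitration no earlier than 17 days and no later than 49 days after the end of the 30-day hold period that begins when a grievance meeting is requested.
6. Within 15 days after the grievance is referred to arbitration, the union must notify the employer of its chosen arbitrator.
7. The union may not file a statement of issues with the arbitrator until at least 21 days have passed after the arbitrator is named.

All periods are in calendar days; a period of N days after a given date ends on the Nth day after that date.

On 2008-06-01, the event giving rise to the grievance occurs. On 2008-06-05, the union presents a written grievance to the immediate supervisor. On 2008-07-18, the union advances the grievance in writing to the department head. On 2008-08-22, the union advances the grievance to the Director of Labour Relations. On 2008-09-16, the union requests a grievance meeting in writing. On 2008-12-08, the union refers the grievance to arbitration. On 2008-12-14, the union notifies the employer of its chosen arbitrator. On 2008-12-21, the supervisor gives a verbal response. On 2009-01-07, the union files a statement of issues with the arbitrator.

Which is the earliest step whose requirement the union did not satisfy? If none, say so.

Step 5

(1) due by 2008-06-01 + 5 days = 2008-06-06; completed 2008-06-05, before the deadline.
(2) permitted from 2008-07-04 + 12 days = 2008-07-16 onward; done 2008-07-18, after the minimum wait.
(3) the permitted window runs from 2008-07-18 + 16 = 2008-08-03 to 2008-07-18 + 36 = 2008-08-23; done 2008-08-22 — within the window.
(4) the permitted window runs from 2008-09-05 + 9 = 2008-09-14 to 2008-09-05 + 24 = 2008-09-29; 2008-09-16 falls inside that range.
(5) the permitted window runs from 2008-10-16 + 17 = 2008-11-02 to 2008-10-16 + 49 = 2008-12-04; 2008-12-08 is 4 days past the end of the window.
The analysis stops there.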